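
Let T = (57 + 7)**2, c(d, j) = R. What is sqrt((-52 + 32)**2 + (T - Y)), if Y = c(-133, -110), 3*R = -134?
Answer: 7*sqrt(834)/3 ≈ 67.385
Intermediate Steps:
R = -134/3 (R = (1/3)*(-134) = -134/3 ≈ -44.667)
c(d, j) = -134/3
Y = -134/3 ≈ -44.667
T = 4096 (T = 64**2 = 4096)
sqrt((-52 + 32)**2 + (T - Y)) = sqrt((-52 + 32)**2 + (4096 - 1*(-134/3))) = sqrt((-20)**2 + (4096 + 134/3)) = sqrt(400 + 12422/3) = sqrt(13622/3) = 7*sqrt(834)/3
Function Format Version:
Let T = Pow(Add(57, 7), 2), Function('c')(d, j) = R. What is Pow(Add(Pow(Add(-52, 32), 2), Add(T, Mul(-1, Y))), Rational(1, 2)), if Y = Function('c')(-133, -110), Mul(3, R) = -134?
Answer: Mul(Rational(7, 3), Pow(834, Rational(1, 2))) ≈ 67.385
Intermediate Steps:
R = Rational(-134, 3) (R = Mul(Rational(1, 3), -134) = Rational(-134, 3) ≈ -44.667)
Function('c')(d, j) = Rational(-134, 3)
Y = Rational(-134, 3) ≈ -44.667
T = 4096 (T = Pow(64, 2) = 4096)
Pow(Add(Pow(Add(-52, 32), 2), Add(T, Mul(-1, Y))), Rational(1, 2)) = Pow(Add(Pow(Add(-52, 32), 2), Add(4096, Mul(-1, Rational(-134, 3)))), Rational(1, 2)) = Pow(Add(Pow(-20, 2), Add(4096, Rational(134, 3))), Rational(1, 2)) = Pow(Add(400, Rational(12422, 3)), Rational(1, 2)) = Pow(Rational(13622, 3), Rational(1, 2)) = Mul(Rational(7, 3), Pow(834, Rational(1, 2)))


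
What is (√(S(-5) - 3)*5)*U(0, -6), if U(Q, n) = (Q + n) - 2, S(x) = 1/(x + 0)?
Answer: -32*I*√5 ≈ -71.554*I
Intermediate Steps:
S(x) = 1/x
U(Q, n) = -2 + Q + n
(√(S(-5) - 3)*5)*U(0, -6) = (√(1/(-5) - 3)*5)*(-2 + 0 - 6) = (√(-⅕ - 3)*5)*(-8) = (√(-16/5)*5)*(-8) = ((4*I*√5/5)*5)*(-8) = (4*I*√5)*(-8) = -32*I*√5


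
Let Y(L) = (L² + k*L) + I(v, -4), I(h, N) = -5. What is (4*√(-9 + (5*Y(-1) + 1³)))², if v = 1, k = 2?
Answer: -608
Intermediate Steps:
Y(L) = -5 + L² + 2*L (Y(L) = (L² + 2*L) - 5 = -5 + L² + 2*L)
(4*√(-9 + (5*Y(-1) + 1³)))² = (4*√(-9 + (5*(-5 + (-1)² + 2*(-1)) + 1³)))² = (4*√(-9 + (5*(-5 + 1 - 2) + 1)))² = (4*√(-9 + (5*(-6) + 1)))² = (4*√(-9 + (-30 + 1)))² = (4*√(-9 - 29))² = (4*√(-38))² = (4*(I*√38))² = (4*I*√38)² = -608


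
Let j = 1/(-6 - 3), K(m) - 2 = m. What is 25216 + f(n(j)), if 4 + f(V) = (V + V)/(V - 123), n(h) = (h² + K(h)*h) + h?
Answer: 125908753/4994 ≈ 25212.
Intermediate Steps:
K(m) = 2 + m
j = -⅑ (j = 1/(-9) = -⅑ ≈ -0.11111)
n(h) = h + h² + h*(2 + h) (n(h) = (h² + (2 + h)*h) + h = (h² + h*(2 + h)) + h = h + h² + h*(2 + h))
f(V) = -4 + 2*V/(-123 + V) (f(V) = -4 + (V + V)/(V - 123) = -4 + (2*V)/(-123 + V) = -4 + 2*V/(-123 + V))
25216 + f(n(j)) = 25216 + 2*(246 - (-1)*(3 + 2*(-⅑))/9)/(-123 - (3 + 2*(-⅑))/9) = 25216 + 2*(246 - (-1)*(3 - 2/9)/9)/(-123 - (3 - 2/9)/9) = 25216 + 2*(246 - (-1)*25/(9*9))/(-123 - ⅑*25/9) = 25216 + 2*(246 - 1*(-25/81))/(-123 - 25/81) = 25216 + 2*(246 + 25/81)/(-9988/81) = 25216 + 2*(-81/9988)*(19951/81) = 25216 - 19951/4994 = 125908753/4994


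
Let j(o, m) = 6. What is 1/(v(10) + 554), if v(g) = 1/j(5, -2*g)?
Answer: 6/3325 ≈ 0.0018045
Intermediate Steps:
v(g) = ⅙ (v(g) = 1/6 = ⅙)
1/(v(10) + 554) = 1/(⅙ + 554) = 1/(3325/6) = 6/3325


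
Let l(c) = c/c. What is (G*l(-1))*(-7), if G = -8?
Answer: 56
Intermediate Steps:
l(c) = 1
(G*l(-1))*(-7) = -8*1*(-7) = -8*(-7) = 56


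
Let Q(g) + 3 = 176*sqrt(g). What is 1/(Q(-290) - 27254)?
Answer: -27257/751927089 - 176*I*sqrt(290)/751927089 ≈ -3.625e-5 - 3.986e-6*I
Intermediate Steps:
Q(g) = -3 + 176*sqrt(g)
1/(Q(-290) - 27254) = 1/((-3 + 176*sqrt(-290)) - 27254) = 1/((-3 + 176*(I*sqrt(290))) - 27254) = 1/((-3 + 176*I*sqrt(290)) - 27254) = 1/(-27257 + 176*I*sqrt(290))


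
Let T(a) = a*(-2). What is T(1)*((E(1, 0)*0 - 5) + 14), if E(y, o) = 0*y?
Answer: -18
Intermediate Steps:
E(y, o) = 0
T(a) = -2*a
T(1)*((E(1, 0)*0 - 5) + 14) = (-2*1)*((0*0 - 5) + 14) = -2*((0 - 5) + 14) = -2*(-5 + 14) = -2*9 = -18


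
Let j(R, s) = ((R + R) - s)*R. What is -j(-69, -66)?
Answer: -4968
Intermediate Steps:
j(R, s) = R*(-s + 2*R) (j(R, s) = (2*R - s)*R = (-s + 2*R)*R = R*(-s + 2*R))
-j(-69, -66) = -(-69)*(-1*(-66) + 2*(-69)) = -(-69)*(66 - 138) = -(-69)*(-72) = -1*4968 = -4968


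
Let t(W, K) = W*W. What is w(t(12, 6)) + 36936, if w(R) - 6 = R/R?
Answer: 36943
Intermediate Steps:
t(W, K) = W²
w(R) = 7 (w(R) = 6 + R/R = 6 + 1 = 7)
w(t(12, 6)) + 36936 = 7 + 36936 = 36943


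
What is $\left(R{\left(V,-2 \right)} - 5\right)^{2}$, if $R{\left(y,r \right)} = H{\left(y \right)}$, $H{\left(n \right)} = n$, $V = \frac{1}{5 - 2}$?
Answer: $\frac{196}{9} \approx 21.778$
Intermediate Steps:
$V = \frac{1}{3} \approx 0.33333$
$R{\left(y,r \right)} = y$
$\left(R{\left(V,-2 \right)} - 5\right)^{2} = \left(\frac{1}{3} - 5\right)^{2} = \left(- \frac{14}{3}\right)^{2} = \frac{196}{9}$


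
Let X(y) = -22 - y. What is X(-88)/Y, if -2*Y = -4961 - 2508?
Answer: 12/679 ≈ 0.017673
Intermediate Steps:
Y = 7469/2 (Y = -(-4961 - 2508)/2 = -1/2*(-7469) = 7469/2 ≈ 3734.5)
X(-88)/Y = (-22 - 1*(-88))/(7469/2) = (-22 + 88)*(2/7469) = 66*(2/7469) = 12/679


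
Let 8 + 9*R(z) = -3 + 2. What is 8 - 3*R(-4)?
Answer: 11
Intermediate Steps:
R(z) = -1 (R(z) = -8/9 + (-3 + 2)/9 = -8/9 + (⅑)*(-1) = -8/9 - ⅑ = -1)
8 - 3*R(-4) = 8 - 3*(-1) = 8 + 3 = 11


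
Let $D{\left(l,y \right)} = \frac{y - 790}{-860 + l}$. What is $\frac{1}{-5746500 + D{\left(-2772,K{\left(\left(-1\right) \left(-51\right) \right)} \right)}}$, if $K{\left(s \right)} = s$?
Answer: $- \frac{3632}{20871287261} \approx -1.7402 \cdot 10^{-7}$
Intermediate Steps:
$D{\left(l,y \right)} = \frac{-790 + y}{-860 + l}$
$\frac{1}{-5746500 + D{\left(-2772,K{\left(\left(-1\right) \left(-51\right) \right)} \right)}} = \frac{1}{-5746500 + \frac{-790 - -51}{-860 - 2772}} = \frac{1}{-5746500 + \frac{-790 + 51}{-3632}} = \frac{1}{-5746500 - - \frac{739}{3632}} = \frac{1}{-5746500 + \frac{739}{3632}} = \frac{1}{- \frac{20871287261}{3632}} = - \frac{3632}{20871287261}$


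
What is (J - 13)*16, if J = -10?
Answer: -368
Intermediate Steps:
(J - 13)*16 = (-10 - 13)*16 = -23*16 = -368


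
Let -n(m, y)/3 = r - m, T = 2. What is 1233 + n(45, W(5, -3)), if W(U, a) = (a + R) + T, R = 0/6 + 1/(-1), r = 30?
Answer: 1278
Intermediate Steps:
R = -1 (R = 0*(⅙) + 1*(-1) = 0 - 1 = -1)
W(U, a) = 1 + a (W(U, a) = (a - 1) + 2 = (-1 + a) + 2 = 1 + a)
n(m, y) = -90 + 3*m (n(m, y) = -3*(30 - m) = -90 + 3*m)
1233 + n(45, W(5, -3)) = 1233 + (-90 + 3*45) = 1233 + (-90 + 135) = 1233 + 45 = 1278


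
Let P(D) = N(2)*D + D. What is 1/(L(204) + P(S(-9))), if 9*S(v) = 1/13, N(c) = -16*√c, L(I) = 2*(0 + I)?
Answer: 5585229/2278820657 + 1872*√2/2278820657 ≈ 0.0024521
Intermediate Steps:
L(I) = 2*I
S(v) = 1/117 (S(v) = (⅑)/13 = (⅑)*(1/13) = 1/117)
P(D) = D - 16*D*√2 (P(D) = (-16*√2)*D + D = -16*D*√2 + D = D - 16*D*√2)
1/(L(204) + P(S(-9))) = 1/(2*204 + (1 - 16*√2)/117) = 1/(408 + (1/117 - 16*√2/117)) = 1/(47737/117 - 16*√2/117)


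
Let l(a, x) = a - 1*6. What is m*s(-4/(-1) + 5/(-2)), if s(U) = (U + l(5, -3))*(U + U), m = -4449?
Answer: -13347/2 ≈ -6673.5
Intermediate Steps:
l(a, x) = -6 + a (l(a, x) = a - 6 = -6 + a)
s(U) = 2*U*(-1 + U) (s(U) = (U + (-6 + 5))*(U + U) = (U - 1)*(2*U) = (-1 + U)*(2*U) = 2*U*(-1 + U))
m*s(-4/(-1) + 5/(-2)) = -8898*(-4/(-1) + 5/(-2))*(-1 + (-4/(-1) + 5/(-2))) = -8898*(-4*(-1) + 5*(-1/2))*(-1 + (-4*(-1) + 5*(-1/2))) = -8898*(4 - 5/2)*(-1 + (4 - 5/2)) = -8898*3*(-1 + 3/2)/2 = -8898*3/(2*2) = -4449*3/2 = -13347/2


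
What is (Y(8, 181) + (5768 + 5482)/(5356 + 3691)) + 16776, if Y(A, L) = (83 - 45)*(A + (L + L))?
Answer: 278984542/9047 ≈ 30837.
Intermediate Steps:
Y(A, L) = 38*A + 76*L (Y(A, L) = 38*(A + 2*L) = 38*A + 76*L)
(Y(8, 181) + (5768 + 5482)/(5356 + 3691)) + 16776 = ((38*8 + 76*181) + (5768 + 5482)/(5356 + 3691)) + 16776 = ((304 + 13756) + 11250/9047) + 16776 = (14060 + 11250*(1/9047)) + 16776 = (14060 + 11250/9047) + 16776 = 127212070/9047 + 16776 = 278984542/9047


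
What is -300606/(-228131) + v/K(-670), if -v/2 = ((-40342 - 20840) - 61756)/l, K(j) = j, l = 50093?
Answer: 5016469911052/3828301671305 ≈ 1.3104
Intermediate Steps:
v = 245876/50093 (v = -2*((-40342 - 20840) - 61756)/50093 = -2*(-61182 - 61756)/50093 = -(-245876)/50093 = -2*(-122938/50093) = 245876/50093 ≈ 4.9084)
-300606/(-228131) + v/K(-670) = -300606/(-228131) + (245876/50093)/(-670) = -300606*(-1/228131) + (245876/50093)*(-1/670) = 300606/228131 - 122938/16781155 = 5016469911052/3828301671305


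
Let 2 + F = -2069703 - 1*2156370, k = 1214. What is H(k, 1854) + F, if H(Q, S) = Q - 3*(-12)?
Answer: -4224825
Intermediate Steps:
H(Q, S) = 36 + Q (H(Q, S) = Q + 36 = 36 + Q)
F = -4226075 (F = -2 + (-2069703 - 1*2156370) = -2 + (-2069703 - 2156370) = -2 - 4226073 = -4226075)
H(k, 1854) + F = (36 + 1214) - 4226075 = 1250 - 4226075 = -4224825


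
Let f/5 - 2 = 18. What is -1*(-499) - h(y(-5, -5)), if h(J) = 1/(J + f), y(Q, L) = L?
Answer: 47404/95 ≈ 498.99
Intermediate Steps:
f = 100 (f = 10 + 5*18 = 10 + 90 = 100)
h(J) = 1/(100 + J) (h(J) = 1/(J + 100) = 1/(100 + J))
-1*(-499) - h(y(-5, -5)) = -1*(-499) - 1/(100 - 5) = 499 - 1/95 = 47404/95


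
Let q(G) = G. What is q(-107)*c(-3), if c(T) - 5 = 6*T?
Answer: 1391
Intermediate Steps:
c(T) = 5 + 6*T
q(-107)*c(-3) = -107*(5 + 6*(-3)) = -107*(5 - 18) = -107*(-13) = 1391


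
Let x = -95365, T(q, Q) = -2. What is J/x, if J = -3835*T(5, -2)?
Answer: -1534/19073 ≈ -0.080428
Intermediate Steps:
J = 7670 (J = -3835*(-2) = 7670)
J/x = 7670/(-95365) = 7670*(-1/95365) = -1534/19073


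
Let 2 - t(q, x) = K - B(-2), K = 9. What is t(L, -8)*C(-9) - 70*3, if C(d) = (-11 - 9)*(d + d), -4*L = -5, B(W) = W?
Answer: -3450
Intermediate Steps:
L = 5/4 (L = -¼*(-5) = 5/4 ≈ 1.2500)
C(d) = -40*d
t(q, x) = -9 (t(q, x) = 2 - (9 - 1*(-2)) = 2 - (9 + 2) = 2 - 1*11 = 2 - 11 = -9)
t(L, -8)*C(-9) - 70*3 = -(-360)*(-9) - 70*3 = -9*360 - 210 = -3240 - 210 = -3450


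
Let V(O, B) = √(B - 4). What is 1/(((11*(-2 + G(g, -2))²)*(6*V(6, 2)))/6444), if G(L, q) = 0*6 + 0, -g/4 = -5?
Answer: -537*I*√2/44 ≈ -17.26*I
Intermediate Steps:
g = 20 (g = -4*(-5) = 20)
V(O, B) = √(-4 + B)
G(L, q) = 0 (G(L, q) = 0 + 0 = 0)
1/(((11*(-2 + G(g, -2))²)*(6*V(6, 2)))/6444) = 1/(((11*(-2 + 0)²)*(6*√(-4 + 2)))/6444) = 1/(((11*(-2)²)*(6*√(-2)))*(1/6444)) = 1/(((11*4)*(6*(I*√2)))*(1/6444)) = 1/((44*(6*I*√2))*(1/6444)) = 1/((264*I*√2)*(1/6444)) = 1/(22*I*√2/537) = -537*I*√2/44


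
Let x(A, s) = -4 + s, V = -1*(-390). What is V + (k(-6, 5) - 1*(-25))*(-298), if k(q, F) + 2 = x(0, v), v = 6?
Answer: -7060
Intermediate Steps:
V = 390
k(q, F) = 0 (k(q, F) = -2 + (-4 + 6) = -2 + 2 = 0)
V + (k(-6, 5) - 1*(-25))*(-298) = 390 + (0 - 1*(-25))*(-298) = 390 + (0 + 25)*(-298) = 390 + 25*(-298) = 390 - 7450 = -7060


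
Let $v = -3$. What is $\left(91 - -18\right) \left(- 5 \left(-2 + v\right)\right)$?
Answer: $2725$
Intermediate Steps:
$\left(91 - -18\right) \left(- 5 \left(-2 + v\right)\right) = \left(91 - -18\right) \left(- 5 \left(-2 - 3\right)\right) = \left(91 + 18\right) \left(\left(-5\right) \left(-5\right)\right) = 109 \cdot 25 = 2725$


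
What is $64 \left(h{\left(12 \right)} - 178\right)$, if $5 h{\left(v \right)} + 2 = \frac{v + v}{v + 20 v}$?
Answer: $- \frac{239744}{21} \approx -11416.0$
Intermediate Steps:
$h{\left(v \right)} = - \frac{8}{21}$ ($h{\left(v \right)} = - \frac{2}{5} + \frac{\left(v + v\right) \frac{1}{v + 20 v}}{5} = - \frac{2}{5} + \frac{2 v \frac{1}{21 v}}{5} = - \frac{2}{5} + \frac{1}{5} \cdot \frac{2}{21} = - \frac{2}{5} + \frac{2}{105} = - \frac{8}{21}$)
$64 \left(h{\left(12 \right)} - 178\right) = 64 \left(- \frac{8}{21} - 178\right) = 64 \left(- \frac{3746}{21}\right) = - \frac{239744}{21}$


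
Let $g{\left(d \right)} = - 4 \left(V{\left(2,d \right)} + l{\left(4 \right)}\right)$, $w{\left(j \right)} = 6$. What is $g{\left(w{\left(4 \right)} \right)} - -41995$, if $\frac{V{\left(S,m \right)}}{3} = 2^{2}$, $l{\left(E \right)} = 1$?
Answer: $41943$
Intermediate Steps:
$V{\left(S,m \right)} = 12$ ($V{\left(S,m \right)} = 3 \cdot 2^{2} = 3 \cdot 4 = 12$)
$g{\left(d \right)} = -52$ ($g{\left(d \right)} = - 4 \left(12 + 1\right) = \left(-4\right) 13 = -52$)
$g{\left(w{\left(4 \right)} \right)} - -41995 = -52 - -41995 = -52 + 41995 = 41943$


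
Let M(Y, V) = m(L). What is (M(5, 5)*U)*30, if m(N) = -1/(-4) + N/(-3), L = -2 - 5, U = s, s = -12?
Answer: -930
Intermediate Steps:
U = -12
L = -7
m(N) = ¼ - N/3 (m(N) = -1*(-¼) + N*(-⅓) = ¼ - N/3)
M(Y, V) = 31/12 (M(Y, V) = ¼ - ⅓*(-7) = ¼ + 7/3 = 31/12)
(M(5, 5)*U)*30 = ((31/12)*(-12))*30 = -31*30 = -930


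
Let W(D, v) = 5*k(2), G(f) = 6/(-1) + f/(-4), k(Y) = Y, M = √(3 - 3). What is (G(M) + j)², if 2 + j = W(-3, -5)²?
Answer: 8464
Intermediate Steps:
M = 0 (M = √0 = 0)
G(f) = -6 - f/4 (G(f) = 6*(-1) + f*(-¼) = -6 - f/4)
W(D, v) = 10 (W(D, v) = 5*2 = 10)
j = 98 (j = -2 + 10² = -2 + 100 = 98)
(G(M) + j)² = ((-6 - ¼*0) + 98)² = ((-6 + 0) + 98)² = (-6 + 98)² = 92² = 8464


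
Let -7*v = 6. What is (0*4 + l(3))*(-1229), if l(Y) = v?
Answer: 7374/7 ≈ 1053.4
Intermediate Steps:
v = -6/7 (v = -⅐*6 = -6/7 ≈ -0.85714)
l(Y) = -6/7
(0*4 + l(3))*(-1229) = (0*4 - 6/7)*(-1229) = (0 - 6/7)*(-1229) = -6/7*(-1229) = 7374/7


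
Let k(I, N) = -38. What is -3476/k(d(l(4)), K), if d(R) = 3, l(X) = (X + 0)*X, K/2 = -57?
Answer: 1738/19 ≈ 91.474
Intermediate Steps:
K = -114 (K = 2*(-57) = -114)
l(X) = X**2 (l(X) = X*X = X**2)
-3476/k(d(l(4)), K) = -3476/(-38) = -3476*(-1/38) = 1738/19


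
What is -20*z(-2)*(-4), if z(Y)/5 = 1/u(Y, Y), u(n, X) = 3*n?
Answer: -200/3 ≈ -66.667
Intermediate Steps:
z(Y) = 5/(3*Y) (z(Y) = 5/((3*Y)) = 5*(1/(3*Y)) = 5/(3*Y))
-20*z(-2)*(-4) = -100/(3*(-2))*(-4) = -100*(-1)/(3*2)*(-4) = -20*(-⅚)*(-4) = (50/3)*(-4) = -200/3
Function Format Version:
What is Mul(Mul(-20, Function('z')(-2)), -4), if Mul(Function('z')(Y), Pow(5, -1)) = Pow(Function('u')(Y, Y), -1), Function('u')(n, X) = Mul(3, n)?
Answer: Rational(-200, 3) ≈ -66.667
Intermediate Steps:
Function('z')(Y) = Mul(Rational(5, 3), Pow(Y, -1)) (Function('z')(Y) = Mul(5, Pow(Mul(3, Y), -1)) = Mul(5, Mul(Rational(1, 3), Pow(Y, -1))) = Mul(Rational(5, 3), Pow(Y, -1)))
Mul(Mul(-20, Function('z')(-2)), -4) = Mul(Mul(-20, Mul(Rational(5, 3), Pow(-2, -1))), -4) = Mul(Mul(-20, Mul(Rational(5, 3), Rational(-1, 2))), -4) = Mul(Mul(-20, Rational(-5, 6)), -4) = Mul(Rational(50, 3), -4) = Rational(-200, 3)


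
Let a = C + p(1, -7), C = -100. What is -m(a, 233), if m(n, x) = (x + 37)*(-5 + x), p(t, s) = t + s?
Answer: -61560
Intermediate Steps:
p(t, s) = s + t
a = -106 (a = -100 + (-7 + 1) = -100 - 6 = -106)
m(n, x) = (-5 + x)*(37 + x) (m(n, x) = (37 + x)*(-5 + x) = (-5 + x)*(37 + x))
-m(a, 233) = -(-185 + 233**2 + 32*233) = -(-185 + 54289 + 7456) = -1*61560 = -61560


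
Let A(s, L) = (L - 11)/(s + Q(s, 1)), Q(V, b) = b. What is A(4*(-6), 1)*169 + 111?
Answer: 4243/23 ≈ 184.48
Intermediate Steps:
A(s, L) = (-11 + L)/(1 + s) (A(s, L) = (L - 11)/(s + 1) = (-11 + L)/(1 + s))
A(4*(-6), 1)*169 + 111 = ((-11 + 1)/(1 + 4*(-6)))*169 + 111 = (-10/(1 - 24))*169 + 111 = (-10/(-23))*169 + 111 = -1/23*(-10)*169 + 111 = (10/23)*169 + 111 = 1690/23 + 111 = 4243/23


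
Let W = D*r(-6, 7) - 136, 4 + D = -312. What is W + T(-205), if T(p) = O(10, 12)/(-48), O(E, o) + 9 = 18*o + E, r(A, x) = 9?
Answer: -143257/48 ≈ -2984.5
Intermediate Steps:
D = -316 (D = -4 - 312 = -316)
O(E, o) = -9 + E + 18*o (O(E, o) = -9 + (18*o + E) = -9 + (E + 18*o) = -9 + E + 18*o)
W = -2980 (W = -316*9 - 136 = -2844 - 136 = -2980)
T(p) = -217/48 (T(p) = (-9 + 10 + 18*12)/(-48) = (-9 + 10 + 216)*(-1/48) = 217*(-1/48) = -217/48)
W + T(-205) = -2980 - 217/48 = -143257/48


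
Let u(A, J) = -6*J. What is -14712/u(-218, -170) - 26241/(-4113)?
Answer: -937351/116535 ≈ -8.0435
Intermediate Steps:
-14712/u(-218, -170) - 26241/(-4113) = -14712/((-6*(-170))) - 26241/(-4113) = -14712/1020 - 26241*(-1/4113) = -14712*1/1020 + 8747/1371 = -1226/85 + 8747/1371 = -937351/116535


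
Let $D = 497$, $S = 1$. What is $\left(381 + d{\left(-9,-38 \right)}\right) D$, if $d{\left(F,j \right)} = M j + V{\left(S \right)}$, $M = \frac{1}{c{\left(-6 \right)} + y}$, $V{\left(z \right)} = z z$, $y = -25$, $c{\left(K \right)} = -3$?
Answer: $\frac{381057}{2} \approx 1.9053 \cdot 10^{5}$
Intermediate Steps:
$V{\left(z \right)} = z^{2}$
$M = - \frac{1}{28}$ ($M = \frac{1}{-3 - 25} = \frac{1}{-28} = - \frac{1}{28} \approx -0.035714$)
$d{\left(F,j \right)} = 1 - \frac{j}{28}$ ($d{\left(F,j \right)} = - \frac{j}{28} + 1^{2} = - \frac{j}{28} + 1 = 1 - \frac{j}{28}$)
$\left(381 + d{\left(-9,-38 \right)}\right) D = \left(381 + \left(1 - - \frac{19}{14}\right)\right) 497 = \left(381 + \left(1 + \frac{19}{14}\right)\right) 497 = \left(381 + \frac{33}{14}\right) 497 = \frac{5367}{14} \cdot 497 = \frac{381057}{2}$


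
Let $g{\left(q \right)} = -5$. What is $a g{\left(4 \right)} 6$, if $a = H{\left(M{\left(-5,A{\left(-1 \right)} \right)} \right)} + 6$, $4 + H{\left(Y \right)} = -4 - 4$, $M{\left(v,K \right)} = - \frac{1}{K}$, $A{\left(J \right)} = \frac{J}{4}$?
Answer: $180$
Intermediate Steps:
$A{\left(J \right)} = \frac{J}{4}$ ($A{\left(J \right)} = J \frac{1}{4} = \frac{J}{4}$)
$H{\left(Y \right)} = -12$ ($H{\left(Y \right)} = -4 - 8 = -12$)
$a = -6$ ($a = -12 + 6 = -6$)
$a g{\left(4 \right)} 6 = \left(-6\right) \left(-5\right) 6 = 30 \cdot 6 = 180$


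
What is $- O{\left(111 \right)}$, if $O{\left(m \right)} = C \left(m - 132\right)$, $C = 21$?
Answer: $441$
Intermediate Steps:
$O{\left(m \right)} = -2772 + 21 m$ ($O{\left(m \right)} = 21 \left(m - 132\right) = 21 \left(-132 + m\right) = -2772 + 21 m$)
$- O{\left(111 \right)} = - (-2772 + 21 \cdot 111) = - (-2772 + 2331) = \left(-1\right) \left(-441\right) = 441$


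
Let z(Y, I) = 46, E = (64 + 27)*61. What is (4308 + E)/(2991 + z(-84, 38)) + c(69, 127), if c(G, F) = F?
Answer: 395558/3037 ≈ 130.25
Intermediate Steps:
E = 5551 (E = 91*61 = 5551)
(4308 + E)/(2991 + z(-84, 38)) + c(69, 127) = (4308 + 5551)/(2991 + 46) + 127 = 9859/3037 + 127 = 395558/3037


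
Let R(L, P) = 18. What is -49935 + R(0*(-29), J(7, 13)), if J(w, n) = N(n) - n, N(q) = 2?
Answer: -49917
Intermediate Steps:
J(w, n) = 2 - n
-49935 + R(0*(-29), J(7, 13)) = -49935 + 18 = -49917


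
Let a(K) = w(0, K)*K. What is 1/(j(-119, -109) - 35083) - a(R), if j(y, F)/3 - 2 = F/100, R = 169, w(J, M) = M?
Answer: -100192759247/3508027 ≈ -28561.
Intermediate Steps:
j(y, F) = 6 + 3*F/100 (j(y, F) = 6 + 3*(F/100) = 6 + 3*F/100)
a(K) = K² (a(K) = K*K = K²)
1/(j(-119, -109) - 35083) - a(R) = 1/((6 + (3/100)*(-109)) - 35083) - 1*169² = 1/((6 - 327/100) - 35083) - 1*28561 = 1/(273/100 - 35083) - 28561 = 1/(-3508027/100) - 28561 = -100/3508027 - 28561 = -100192759247/3508027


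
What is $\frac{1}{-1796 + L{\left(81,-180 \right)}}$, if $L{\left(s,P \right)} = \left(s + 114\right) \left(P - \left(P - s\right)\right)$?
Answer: $\frac{1}{13999} \approx 7.1434 \cdot 10^{-5}$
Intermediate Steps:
$L{\left(s,P \right)} = s \left(114 + s\right)$ ($L{\left(s,P \right)} = \left(114 + s\right) s = s \left(114 + s\right)$)
$\frac{1}{-1796 + L{\left(81,-180 \right)}} = \frac{1}{-1796 + 81 \left(114 + 81\right)} = \frac{1}{-1796 + 81 \cdot 195} = \frac{1}{-1796 + 15795} = \frac{1}{13999}$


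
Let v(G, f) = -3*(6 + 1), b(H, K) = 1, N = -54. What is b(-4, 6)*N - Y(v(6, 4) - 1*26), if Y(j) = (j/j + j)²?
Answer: -2170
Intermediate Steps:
v(G, f) = -21 (v(G, f) = -3*7 = -21)
Y(j) = (1 + j)²
b(-4, 6)*N - Y(v(6, 4) - 1*26) = 1*(-54) - (1 + (-21 - 1*26))² = -54 - (1 + (-21 - 26))² = -54 - (1 - 47)² = -54 - 1*(-46)² = -54 - 1*2116 = -54 - 2116 = -2170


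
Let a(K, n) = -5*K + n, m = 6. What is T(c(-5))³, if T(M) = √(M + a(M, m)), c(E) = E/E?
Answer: 2*√2 ≈ 2.8284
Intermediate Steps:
c(E) = 1
a(K, n) = n - 5*K
T(M) = √(6 - 4*M) (T(M) = √(M + (6 - 5*M)) = √(6 - 4*M))
T(c(-5))³ = (√(6 - 4*1))³ = (√(6 - 4))³ = (√2)³ = 2*√2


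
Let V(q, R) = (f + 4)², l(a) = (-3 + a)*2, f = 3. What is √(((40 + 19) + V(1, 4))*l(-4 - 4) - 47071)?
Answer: I*√49447 ≈ 222.37*I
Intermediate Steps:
l(a) = -6 + 2*a
V(q, R) = 49 (V(q, R) = (3 + 4)² = 7² = 49)
√(((40 + 19) + V(1, 4))*l(-4 - 4) - 47071) = √(((40 + 19) + 49)*(-6 + 2*(-4 - 4)) - 47071) = √((59 + 49)*(-6 + 2*(-8)) - 47071) = √(108*(-6 - 16) - 47071) = √(108*(-22) - 47071) = √(-2376 - 47071) = √(-49447) = I*√49447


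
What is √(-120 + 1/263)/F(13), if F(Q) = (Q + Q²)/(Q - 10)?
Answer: 3*I*√8300017/47866 ≈ 0.18057*I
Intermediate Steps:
F(Q) = (Q + Q²)/(-10 + Q)
√(-120 + 1/263)/F(13) = √(-120 + 1/263)/((13*(1 + 13)/(-10 + 13))) = √(-120 + 1/263)/((13*14/3)) = √(-31559/263)/((13*(⅓)*14)) = (I*√8300017/263)/(182/3) = (I*√8300017/263)*(3/182) = 3*I*√8300017/47866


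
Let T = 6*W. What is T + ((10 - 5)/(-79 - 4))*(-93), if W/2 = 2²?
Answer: 4449/83 ≈ 53.602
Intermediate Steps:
W = 8 (W = 2*2² = 2*4 = 8)
T = 48 (T = 6*8 = 48)
T + ((10 - 5)/(-79 - 4))*(-93) = 48 + ((10 - 5)/(-79 - 4))*(-93) = 48 + (5/(-83))*(-93) = 48 + (5*(-1/83))*(-93) = 48 - 5/83*(-93) = 48 + 465/83 = 4449/83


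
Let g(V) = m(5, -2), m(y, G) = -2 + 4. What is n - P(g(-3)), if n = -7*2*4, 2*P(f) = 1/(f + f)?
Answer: -449/8 ≈ -56.125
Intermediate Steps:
m(y, G) = 2
g(V) = 2
P(f) = 1/(4*f) (P(f) = 1/(2*(f + f)) = 1/(2*((2*f))) = (1/(2*f))/2 = 1/(4*f))
n = -56 (n = -14*4 = -56)
n - P(g(-3)) = -56 - 1/(4*2) = -56 - 1*1/8 = -56 - 1/8 = -449/8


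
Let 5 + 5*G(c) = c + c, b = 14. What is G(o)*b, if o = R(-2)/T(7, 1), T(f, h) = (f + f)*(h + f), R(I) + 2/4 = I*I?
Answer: -553/40 ≈ -13.825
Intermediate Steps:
R(I) = -½ + I² (R(I) = -½ + I*I = -½ + I²)
T(f, h) = 2*f*(f + h) (T(f, h) = (2*f)*(f + h) = 2*f*(f + h))
o = 1/32 (o = (-½ + (-2)²)/((2*7*(7 + 1))) = (-½ + 4)/((2*7*8)) = (7/2)/112 = (7/2)*(1/112) = 1/32 ≈ 0.031250)
G(c) = -1 + 2*c/5 (G(c) = -1 + (c + c)/5 = -1 + (2*c)/5 = -1 + 2*c/5)
G(o)*b = (-1 + (⅖)*(1/32))*14 = (-1 + 1/80)*14 = -79/80*14 = -553/40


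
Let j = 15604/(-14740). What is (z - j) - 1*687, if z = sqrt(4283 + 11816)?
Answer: -2527694/3685 + sqrt(16099) ≈ -559.06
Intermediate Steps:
z = sqrt(16099) ≈ 126.88
j = -3901/3685 (j = 15604*(-1/14740) = -3901/3685 ≈ -1.0586)
(z - j) - 1*687 = (sqrt(16099) - 1*(-3901/3685)) - 1*687 = (sqrt(16099) + 3901/3685) - 687 = (3901/3685 + sqrt(16099)) - 687 = -2527694/3685 + sqrt(16099)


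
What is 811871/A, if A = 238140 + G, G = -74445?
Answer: 811871/163695 ≈ 4.9597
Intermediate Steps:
A = 163695 (A = 238140 - 74445 = 163695)
811871/A = 811871/163695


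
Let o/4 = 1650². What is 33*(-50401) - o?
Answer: -12553233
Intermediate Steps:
o = 10890000 (o = 4*1650² = 4*2722500 = 10890000)
33*(-50401) - o = 33*(-50401) - 1*10890000 = -1663233 - 10890000 = -12553233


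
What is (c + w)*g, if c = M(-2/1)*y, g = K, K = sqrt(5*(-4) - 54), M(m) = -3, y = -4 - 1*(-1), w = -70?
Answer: -61*I*sqrt(74) ≈ -524.74*I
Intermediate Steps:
y = -3 (y = -4 + 1 = -3)
K = I*sqrt(74) (K = sqrt(-20 - 54) = sqrt(-74) = I*sqrt(74) ≈ 8.6023*I)
g = I*sqrt(74) ≈ 8.6023*I
c = 9 (c = -3*(-3) = 9)
(c + w)*g = (9 - 70)*(I*sqrt(74)) = -61*I*sqrt(74)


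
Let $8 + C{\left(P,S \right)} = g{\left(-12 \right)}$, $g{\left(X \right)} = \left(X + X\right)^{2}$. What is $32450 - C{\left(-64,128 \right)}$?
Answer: $31882$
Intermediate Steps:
$g{\left(X \right)} = 4 X^{2}$ ($g{\left(X \right)} = \left(2 X\right)^{2} = 4 X^{2}$)
$C{\left(P,S \right)} = 568$ ($C{\left(P,S \right)} = -8 + 4 \left(-12\right)^{2} = -8 + 4 \cdot 144 = -8 + 576 = 568$)
$32450 - C{\left(-64,128 \right)} = 32450 - 568 = 31882$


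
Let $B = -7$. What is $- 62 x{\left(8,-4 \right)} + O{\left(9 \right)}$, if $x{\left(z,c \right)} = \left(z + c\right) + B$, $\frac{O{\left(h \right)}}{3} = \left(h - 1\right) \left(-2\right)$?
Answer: $138$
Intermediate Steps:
$O{\left(h \right)} = 6 - 6 h$ ($O{\left(h \right)} = 3 \left(h - 1\right) \left(-2\right) = 3 \left(-1 + h\right) \left(-2\right) = 3 \left(2 - 2 h\right) = 6 - 6 h$)
$x{\left(z,c \right)} = -7 + c + z$ ($x{\left(z,c \right)} = \left(z + c\right) - 7 = \left(c + z\right) - 7 = -7 + c + z$)
$- 62 x{\left(8,-4 \right)} + O{\left(9 \right)} = - 62 \left(-7 - 4 + 8\right) + \left(6 - 54\right) = \left(-62\right) \left(-3\right) + \left(6 - 54\right) = 186 - 48 = 138$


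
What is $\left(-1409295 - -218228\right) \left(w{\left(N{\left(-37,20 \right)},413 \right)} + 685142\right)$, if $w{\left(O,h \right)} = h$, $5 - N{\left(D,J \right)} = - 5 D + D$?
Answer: $-816541937185$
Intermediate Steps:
$N{\left(D,J \right)} = 5 + 4 D$ ($N{\left(D,J \right)} = 5 - \left(- 5 D + D\right) = 5 - - 4 D = 5 + 4 D$)
$\left(-1409295 - -218228\right) \left(w{\left(N{\left(-37,20 \right)},413 \right)} + 685142\right) = \left(-1409295 - -218228\right) \left(413 + 685142\right) = \left(-1409295 + 218228\right) 685555 = \left(-1191067\right) 685555 = -816541937185$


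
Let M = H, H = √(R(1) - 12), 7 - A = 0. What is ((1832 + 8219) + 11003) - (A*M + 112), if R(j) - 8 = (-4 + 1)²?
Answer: 20942 - 7*√5 ≈ 20926.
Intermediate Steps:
A = 7 (A = 7 - 1*0 = 7 + 0 = 7)
R(j) = 17 (R(j) = 8 + (-4 + 1)² = 8 + (-3)² = 8 + 9 = 17)
H = √5 (H = √(17 - 12) = √5 ≈ 2.2361)
M = √5 ≈ 2.2361
((1832 + 8219) + 11003) - (A*M + 112) = ((1832 + 8219) + 11003) - (7*√5 + 112) = (10051 + 11003) - (112 + 7*√5) = 21054 + (-112 - 7*√5) = 20942 - 7*√5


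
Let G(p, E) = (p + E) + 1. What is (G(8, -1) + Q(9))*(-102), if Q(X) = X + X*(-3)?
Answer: 1020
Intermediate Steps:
G(p, E) = 1 + E + p (G(p, E) = (E + p) + 1 = 1 + E + p)
Q(X) = -2*X (Q(X) = X - 3*X = -2*X)
(G(8, -1) + Q(9))*(-102) = ((1 - 1 + 8) - 2*9)*(-102) = (8 - 18)*(-102) = -10*(-102) = 1020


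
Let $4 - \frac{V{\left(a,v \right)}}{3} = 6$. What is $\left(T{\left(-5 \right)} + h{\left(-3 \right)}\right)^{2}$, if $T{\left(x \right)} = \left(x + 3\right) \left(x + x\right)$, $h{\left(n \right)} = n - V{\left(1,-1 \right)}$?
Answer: $529$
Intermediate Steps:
$V{\left(a,v \right)} = -6$ ($V{\left(a,v \right)} = 12 - 18 = -6$)
$h{\left(n \right)} = 6 + n$ ($h{\left(n \right)} = n - -6 = n + 6 = 6 + n$)
$T{\left(x \right)} = 2 x \left(3 + x\right)$ ($T{\left(x \right)} = \left(3 + x\right) 2 x = 2 x \left(3 + x\right)$)
$\left(T{\left(-5 \right)} + h{\left(-3 \right)}\right)^{2} = \left(2 \left(-5\right) \left(3 - 5\right) + \left(6 - 3\right)\right)^{2} = \left(2 \left(-5\right) \left(-2\right) + 3\right)^{2} = \left(20 + 3\right)^{2} = 23^{2} = 529$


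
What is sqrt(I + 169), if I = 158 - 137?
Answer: sqrt(190) ≈ 13.784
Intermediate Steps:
I = 21
sqrt(I + 169) = sqrt(21 + 169) = sqrt(190)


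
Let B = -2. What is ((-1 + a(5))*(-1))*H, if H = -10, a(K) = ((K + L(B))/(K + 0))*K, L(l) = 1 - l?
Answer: 70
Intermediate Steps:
a(K) = 3 + K (a(K) = ((K + (1 - 1*(-2)))/(K + 0))*K = ((K + (1 + 2))/K)*K = ((K + 3)/K)*K = ((3 + K)/K)*K = 3 + K)
((-1 + a(5))*(-1))*H = ((-1 + (3 + 5))*(-1))*(-10) = ((-1 + 8)*(-1))*(-10) = (7*(-1))*(-10) = -7*(-10) = 70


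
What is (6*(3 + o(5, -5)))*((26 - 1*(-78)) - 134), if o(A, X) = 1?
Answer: -720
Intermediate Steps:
(6*(3 + o(5, -5)))*((26 - 1*(-78)) - 134) = (6*(3 + 1))*((26 - 1*(-78)) - 134) = (6*4)*((26 + 78) - 134) = 24*(104 - 134) = 24*(-30) = -720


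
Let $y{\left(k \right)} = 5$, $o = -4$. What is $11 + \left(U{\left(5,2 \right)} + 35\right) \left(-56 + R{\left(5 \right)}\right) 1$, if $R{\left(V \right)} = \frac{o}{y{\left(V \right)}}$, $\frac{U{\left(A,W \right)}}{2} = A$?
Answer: $-2545$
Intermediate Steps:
$U{\left(A,W \right)} = 2 A$
$R{\left(V \right)} = - \frac{4}{5}$
$11 + \left(U{\left(5,2 \right)} + 35\right) \left(-56 + R{\left(5 \right)}\right) 1 = 11 + \left(2 \cdot 5 + 35\right) \left(-56 - \frac{4}{5}\right) 1 = 11 + \left(10 + 35\right) \left(- \frac{284}{5}\right) 1 = 11 + 45 \left(- \frac{284}{5}\right) 1 = 11 - 2556 = -2545$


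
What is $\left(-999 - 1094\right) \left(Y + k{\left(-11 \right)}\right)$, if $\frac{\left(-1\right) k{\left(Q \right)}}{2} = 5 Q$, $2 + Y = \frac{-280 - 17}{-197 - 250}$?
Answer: $- \frac{33887763}{149} \approx -2.2743 \cdot 10^{5}$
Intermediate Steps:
$Y = - \frac{199}{149}$ ($Y = -2 + \frac{-280 - 17}{-197 - 250} = -2 - \frac{297}{-447} = -2 - - \frac{99}{149} = -2 + \frac{99}{149} = - \frac{199}{149} \approx -1.3356$)
$k{\left(Q \right)} = - 10 Q$ ($k{\left(Q \right)} = - 2 \cdot 5 Q = - 10 Q$)
$\left(-999 - 1094\right) \left(Y + k{\left(-11 \right)}\right) = \left(-999 - 1094\right) \left(- \frac{199}{149} - -110\right) = - 2093 \left(- \frac{199}{149} + 110\right) = \left(-2093\right) \frac{16191}{149} = - \frac{33887763}{149}$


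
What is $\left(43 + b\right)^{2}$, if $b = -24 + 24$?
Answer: $1849$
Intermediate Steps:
$b = 0$
$\left(43 + b\right)^{2} = \left(43 + 0\right)^{2} = 43^{2} = 1849$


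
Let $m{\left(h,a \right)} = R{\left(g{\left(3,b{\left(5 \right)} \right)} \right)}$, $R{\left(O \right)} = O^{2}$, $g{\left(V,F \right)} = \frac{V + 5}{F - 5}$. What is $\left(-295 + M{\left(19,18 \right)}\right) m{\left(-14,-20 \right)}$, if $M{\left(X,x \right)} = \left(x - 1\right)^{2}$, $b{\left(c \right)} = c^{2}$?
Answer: $- \frac{24}{25} \approx -0.96$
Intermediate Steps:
$g{\left(V,F \right)} = \frac{5 + V}{-5 + F}$
$M{\left(X,x \right)} = \left(-1 + x\right)^{2}$
$m{\left(h,a \right)} = \frac{4}{25}$ ($m{\left(h,a \right)} = \left(\frac{5 + 3}{-5 + 5^{2}}\right)^{2} = \left(\frac{1}{-5 + 25} \cdot 8\right)^{2} = \left(\frac{1}{20} \cdot 8\right)^{2} = \left(\frac{2}{5}\right)^{2} = \frac{4}{25}$)
$\left(-295 + M{\left(19,18 \right)}\right) m{\left(-14,-20 \right)} = \left(-295 + \left(-1 + 18\right)^{2}\right) \frac{4}{25} = \left(-295 + 17^{2}\right) \frac{4}{25} = \left(-295 + 289\right) \frac{4}{25} = \left(-6\right) \frac{4}{25} = - \frac{24}{25}$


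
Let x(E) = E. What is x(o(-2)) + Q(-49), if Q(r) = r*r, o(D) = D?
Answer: 2399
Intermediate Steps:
Q(r) = r**2
x(o(-2)) + Q(-49) = -2 + (-49)**2 = -2 + 2401 = 2399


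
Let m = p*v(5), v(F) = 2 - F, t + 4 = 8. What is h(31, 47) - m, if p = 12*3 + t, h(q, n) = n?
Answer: 167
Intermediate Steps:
t = 4 (t = -4 + 8 = 4)
p = 40 (p = 12*3 + 4 = 36 + 4 = 40)
m = -120 (m = 40*(2 - 1*5) = 40*(2 - 5) = 40*(-3) = -120)
h(31, 47) - m = 47 - 1*(-120) = 47 + 120 = 167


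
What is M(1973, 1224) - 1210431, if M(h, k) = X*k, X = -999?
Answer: -2433207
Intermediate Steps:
M(h, k) = -999*k
M(1973, 1224) - 1210431 = -999*1224 - 1210431 = -1222776 - 1210431 = -2433207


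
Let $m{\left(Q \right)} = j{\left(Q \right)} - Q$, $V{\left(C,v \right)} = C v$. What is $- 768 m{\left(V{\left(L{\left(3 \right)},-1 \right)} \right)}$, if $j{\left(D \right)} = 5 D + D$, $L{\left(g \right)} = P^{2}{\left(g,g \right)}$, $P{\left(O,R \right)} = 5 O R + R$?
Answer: $8847360$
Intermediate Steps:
$P{\left(O,R \right)} = R + 5 O R$ ($P{\left(O,R \right)} = 5 O R + R = R + 5 O R$)
$L{\left(g \right)} = g^{2} \left(1 + 5 g\right)^{2}$ ($L{\left(g \right)} = \left(g \left(1 + 5 g\right)\right)^{2} = g^{2} \left(1 + 5 g\right)^{2}$)
$j{\left(D \right)} = 6 D$
$m{\left(Q \right)} = 5 Q$ ($m{\left(Q \right)} = 6 Q - Q = 5 Q$)
$- 768 m{\left(V{\left(L{\left(3 \right)},-1 \right)} \right)} = - 768 \cdot 5 \cdot 3^{2} \left(1 + 5 \cdot 3\right)^{2} \left(-1\right) = - 768 \cdot 5 \cdot 9 \left(1 + 15\right)^{2} \left(-1\right) = - 768 \cdot 5 \cdot 9 \cdot 16^{2} \left(-1\right) = - 768 \cdot 5 \cdot 9 \cdot 256 \left(-1\right) = - 768 \cdot 5 \cdot 2304 \left(-1\right) = - 768 \cdot 5 \left(-2304\right) = \left(-768\right) \left(-11520\right) = 8847360$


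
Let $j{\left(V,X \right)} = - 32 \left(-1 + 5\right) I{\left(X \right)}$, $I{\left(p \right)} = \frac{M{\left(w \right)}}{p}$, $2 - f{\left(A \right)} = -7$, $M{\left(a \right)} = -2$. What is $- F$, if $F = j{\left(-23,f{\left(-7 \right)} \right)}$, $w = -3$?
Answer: $- \frac{256}{9} \approx -28.444$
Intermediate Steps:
$f{\left(A \right)} = 9$ ($f{\left(A \right)} = 2 - -7 = 2 + 7 = 9$)
$I{\left(p \right)} = - \frac{2}{p}$
$j{\left(V,X \right)} = \frac{256}{X}$ ($j{\left(V,X \right)} = - 32 \left(-1 + 5\right) \left(- \frac{2}{X}\right) = - 32 \cdot 4 \left(- \frac{2}{X}\right) = - 32 \left(- \frac{8}{X}\right) = \frac{256}{X}$)
$F = \frac{256}{9} \approx 28.444$
$- F = \left(-1\right) \frac{256}{9} = - \frac{256}{9}$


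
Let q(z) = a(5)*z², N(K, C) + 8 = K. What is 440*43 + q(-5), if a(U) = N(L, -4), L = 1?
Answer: 18745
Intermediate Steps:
N(K, C) = -8 + K
a(U) = -7 (a(U) = -8 + 1 = -7)
q(z) = -7*z²
440*43 + q(-5) = 440*43 - 7*(-5)² = 18920 - 7*25 = 18920 - 175 = 18745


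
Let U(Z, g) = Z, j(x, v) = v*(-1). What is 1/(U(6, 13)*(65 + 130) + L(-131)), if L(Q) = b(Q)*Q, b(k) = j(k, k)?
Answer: -1/15991 ≈ -6.2535e-5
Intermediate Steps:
j(x, v) = -v
b(k) = -k
L(Q) = -Q**2 (L(Q) = (-Q)*Q = -Q**2)
1/(U(6, 13)*(65 + 130) + L(-131)) = 1/(6*(65 + 130) - 1*(-131)**2) = 1/(6*195 - 1*17161) = 1/(1170 - 17161) = 1/(-15991) = -1/15991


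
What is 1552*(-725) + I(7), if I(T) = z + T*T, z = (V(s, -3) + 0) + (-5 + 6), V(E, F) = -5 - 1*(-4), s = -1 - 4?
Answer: -1125151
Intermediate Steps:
s = -5
V(E, F) = -1 (V(E, F) = -5 + 4 = -1)
z = 0 (z = (-1 + 0) + (-5 + 6) = -1 + 1 = 0)
I(T) = T² (I(T) = 0 + T*T = 0 + T² = T²)
1552*(-725) + I(7) = 1552*(-725) + 7² = -1125200 + 49 = -1125151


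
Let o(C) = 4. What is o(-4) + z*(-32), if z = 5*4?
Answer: -636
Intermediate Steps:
z = 20
o(-4) + z*(-32) = 4 + 20*(-32) = 4 - 640 = -636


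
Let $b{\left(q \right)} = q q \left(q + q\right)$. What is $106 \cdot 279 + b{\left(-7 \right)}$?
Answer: $28888$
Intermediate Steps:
$b{\left(q \right)} = 2 q^{3}$ ($b{\left(q \right)} = q q 2 q = q 2 q^{2} = 2 q^{3}$)
$106 \cdot 279 + b{\left(-7 \right)} = 106 \cdot 279 + 2 \left(-7\right)^{3} = 29574 + 2 \left(-343\right) = 29574 - 686 = 28888$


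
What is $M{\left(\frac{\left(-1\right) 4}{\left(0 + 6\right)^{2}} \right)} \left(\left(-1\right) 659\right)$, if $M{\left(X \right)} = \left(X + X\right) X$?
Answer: $- \frac{1318}{81} \approx -16.272$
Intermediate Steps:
$M{\left(X \right)} = 2 X^{2}$ ($M{\left(X \right)} = 2 X X = 2 X^{2}$)
$M{\left(\frac{\left(-1\right) 4}{\left(0 + 6\right)^{2}} \right)} \left(\left(-1\right) 659\right) = 2 \left(\frac{\left(-1\right) 4}{\left(0 + 6\right)^{2}}\right)^{2} \left(\left(-1\right) 659\right) = 2 \left(- \frac{4}{6^{2}}\right)^{2} \left(-659\right) = 2 \left(- \frac{4}{36}\right)^{2} \left(-659\right) = 2 \left(\left(-4\right) \frac{1}{36}\right)^{2} \left(-659\right) = 2 \left(- \frac{1}{9}\right)^{2} \left(-659\right) = 2 \cdot \frac{1}{81} \left(-659\right) = \frac{2}{81} \left(-659\right) = - \frac{1318}{81}$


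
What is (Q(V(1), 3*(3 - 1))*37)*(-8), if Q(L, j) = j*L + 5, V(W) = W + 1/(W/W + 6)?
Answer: -24568/7 ≈ -3509.7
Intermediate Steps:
V(W) = ⅐ + W (V(W) = W + 1/(1 + 6) = W + 1/7 = W + ⅐ = ⅐ + W)
Q(L, j) = 5 + L*j (Q(L, j) = L*j + 5 = 5 + L*j)
(Q(V(1), 3*(3 - 1))*37)*(-8) = ((5 + (⅐ + 1)*(3*(3 - 1)))*37)*(-8) = ((5 + 8*(3*2)/7)*37)*(-8) = ((5 + (8/7)*6)*37)*(-8) = ((5 + 48/7)*37)*(-8) = ((83/7)*37)*(-8) = (3071/7)*(-8) = -24568/7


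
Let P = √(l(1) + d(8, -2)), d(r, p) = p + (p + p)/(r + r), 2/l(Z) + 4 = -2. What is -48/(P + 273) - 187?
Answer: (-187*√93 + 306594*I)/(√93 - 1638*I) ≈ -187.18 + 0.0010351*I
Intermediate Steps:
l(Z) = -⅓ (l(Z) = 2/(-4 - 2) = 2/(-6) = 2*(-⅙) = -⅓)
d(r, p) = p + p/r (d(r, p) = p + (2*p)/((2*r)) = p + (2*p)*(1/(2*r)) = p + p/r)
P = I*√93/6 (P = √(-⅓ + (-2 - 2/8)) = √(-⅓ + (-2 - 2*⅛)) = √(-⅓ + (-2 - ¼)) = √(-⅓ - 9/4) = √(-31/12) = I*√93/6 ≈ 1.6073*I)
-48/(P + 273) - 187 = -48/(I*√93/6 + 273) - 187 = -48/(273 + I*√93/6) - 187 = -187 - 48/(273 + I*√93/6)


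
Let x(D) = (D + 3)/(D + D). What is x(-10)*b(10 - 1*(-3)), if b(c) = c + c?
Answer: 91/10 ≈ 9.1000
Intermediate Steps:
b(c) = 2*c
x(D) = (3 + D)/(2*D) (x(D) = (3 + D)/((2*D)) = (3 + D)*(1/(2*D)) = (3 + D)/(2*D))
x(-10)*b(10 - 1*(-3)) = ((½)*(3 - 10)/(-10))*(2*(10 - 1*(-3))) = ((½)*(-⅒)*(-7))*(2*(10 + 3)) = 7*(2*13)/20 = (7/20)*26 = 91/10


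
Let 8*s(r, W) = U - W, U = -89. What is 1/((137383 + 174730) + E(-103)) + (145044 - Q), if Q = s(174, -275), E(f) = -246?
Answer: 180908744965/1247468 ≈ 1.4502e+5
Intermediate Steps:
s(r, W) = -89/8 - W/8 (s(r, W) = (-89 - W)/8 = -89/8 - W/8)
Q = 93/4 (Q = -89/8 - ⅛*(-275) = -89/8 + 275/8 = 93/4 ≈ 23.250)
1/((137383 + 174730) + E(-103)) + (145044 - Q) = 1/((137383 + 174730) - 246) + (145044 - 1*93/4) = 1/(312113 - 246) + (145044 - 93/4) = 1/311867 + 580083/4 = 180908744965/1247468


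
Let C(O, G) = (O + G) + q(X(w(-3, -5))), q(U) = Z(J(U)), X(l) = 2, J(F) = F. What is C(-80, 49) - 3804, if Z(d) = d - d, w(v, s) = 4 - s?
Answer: -3835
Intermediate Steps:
Z(d) = 0
q(U) = 0
C(O, G) = G + O (C(O, G) = (O + G) + 0 = (G + O) + 0 = G + O)
C(-80, 49) - 3804 = (49 - 80) - 3804 = -31 - 3804 = -3835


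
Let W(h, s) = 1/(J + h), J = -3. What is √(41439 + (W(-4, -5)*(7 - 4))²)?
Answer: 2*√507630/7 ≈ 203.57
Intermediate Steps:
W(h, s) = 1/(-3 + h)
√(41439 + (W(-4, -5)*(7 - 4))²) = √(41439 + ((7 - 4)/(-3 - 4))²) = √(41439 + (3/(-7))²) = √(41439 + (-⅐*3)²) = √(41439 + (-3/7)²) = √(41439 + 9/49) = √(2030520/49) = 2*√507630/7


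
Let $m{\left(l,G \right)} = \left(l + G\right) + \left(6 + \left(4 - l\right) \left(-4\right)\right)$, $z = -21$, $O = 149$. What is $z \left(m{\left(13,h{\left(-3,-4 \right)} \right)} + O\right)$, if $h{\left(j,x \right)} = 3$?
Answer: $-4347$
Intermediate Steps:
$m{\left(l,G \right)} = -10 + G + 5 l$ ($m{\left(l,G \right)} = \left(G + l\right) + \left(6 + \left(-16 + 4 l\right)\right) = \left(G + l\right) + \left(-10 + 4 l\right) = -10 + G + 5 l$)
$z \left(m{\left(13,h{\left(-3,-4 \right)} \right)} + O\right) = - 21 \left(\left(-10 + 3 + 5 \cdot 13\right) + 149\right) = - 21 \left(\left(-10 + 3 + 65\right) + 149\right) = - 21 \left(58 + 149\right) = \left(-21\right) 207 = -4347$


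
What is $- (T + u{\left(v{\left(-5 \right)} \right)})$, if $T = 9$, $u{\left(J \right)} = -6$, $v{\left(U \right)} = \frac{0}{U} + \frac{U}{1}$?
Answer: $-3$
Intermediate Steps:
$v{\left(U \right)} = U$ ($v{\left(U \right)} = 0 + U 1 = 0 + U = U$)
$- (T + u{\left(v{\left(-5 \right)} \right)}) = - (9 - 6) = \left(-1\right) 3 = -3$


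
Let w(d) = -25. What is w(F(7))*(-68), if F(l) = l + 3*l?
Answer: 1700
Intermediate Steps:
F(l) = 4*l
w(F(7))*(-68) = -25*(-68) = 1700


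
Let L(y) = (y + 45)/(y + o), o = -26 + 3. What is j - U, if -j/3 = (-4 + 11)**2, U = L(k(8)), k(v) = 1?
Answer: -1594/11 ≈ -144.91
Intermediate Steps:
o = -23
L(y) = (45 + y)/(-23 + y) (L(y) = (y + 45)/(y - 23) = (45 + y)/(-23 + y))
U = -23/11 (U = (45 + 1)/(-23 + 1) = 46/(-22) = -1/22*46 = -23/11 ≈ -2.0909)
j = -147 (j = -3*(-4 + 11)**2 = -3*7**2 = -3*49 = -147)
j - U = -147 - 1*(-23/11) = -147 + 23/11 = -1594/11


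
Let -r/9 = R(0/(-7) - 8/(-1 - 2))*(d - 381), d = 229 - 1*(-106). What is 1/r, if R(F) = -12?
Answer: -1/4968 ≈ -0.00020129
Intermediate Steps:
d = 335 (d = 229 + 106 = 335)
r = -4968 (r = -(-108)*(335 - 381) = -(-108)*(-46) = -9*552 = -4968)
1/r = 1/(-4968) = -1/4968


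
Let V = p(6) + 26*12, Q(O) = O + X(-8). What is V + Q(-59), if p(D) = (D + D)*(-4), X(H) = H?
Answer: 197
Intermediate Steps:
p(D) = -8*D (p(D) = (2*D)*(-4) = -8*D)
Q(O) = -8 + O (Q(O) = O - 8 = -8 + O)
V = 264 (V = -8*6 + 26*12 = -48 + 312 = 264)
V + Q(-59) = 264 + (-8 - 59) = 264 - 67 = 197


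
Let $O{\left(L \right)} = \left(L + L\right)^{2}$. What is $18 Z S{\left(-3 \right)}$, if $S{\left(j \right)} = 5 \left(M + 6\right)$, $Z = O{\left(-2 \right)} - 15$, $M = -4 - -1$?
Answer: $270$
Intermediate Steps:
$O{\left(L \right)} = 4 L^{2}$ ($O{\left(L \right)} = \left(2 L\right)^{2} = 4 L^{2}$)
$M = -3$ ($M = -4 + 1 = -3$)
$Z = 1$ ($Z = 4 \left(-2\right)^{2} - 15 = 4 \cdot 4 - 15 = 16 - 15 = 1$)
$S{\left(j \right)} = 15$ ($S{\left(j \right)} = 5 \left(-3 + 6\right) = 5 \cdot 3 = 15$)
$18 Z S{\left(-3 \right)} = 18 \cdot 1 \cdot 15 = 18 \cdot 15 = 270$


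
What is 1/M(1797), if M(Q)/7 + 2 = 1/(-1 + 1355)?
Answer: -1354/18949 ≈ -0.071455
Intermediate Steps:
M(Q) = -18949/1354 (M(Q) = -14 + 7/(-1 + 1355) = -14 + 7/1354 = -18949/1354)
1/M(1797) = 1/(-18949/1354) = -1354/18949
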